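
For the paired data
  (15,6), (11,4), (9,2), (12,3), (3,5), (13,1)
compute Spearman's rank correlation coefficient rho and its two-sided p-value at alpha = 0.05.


Step 1: Rank x and y separately (midranks; no ties here).
rank(x): 15->6, 11->3, 9->2, 12->4, 3->1, 13->5
rank(y): 6->6, 4->4, 2->2, 3->3, 5->5, 1->1
Step 2: d_i = R_x(i) - R_y(i); compute d_i^2.
  (6-6)^2=0, (3-4)^2=1, (2-2)^2=0, (4-3)^2=1, (1-5)^2=16, (5-1)^2=16
sum(d^2) = 34.
Step 3: rho = 1 - 6*34 / (6*(6^2 - 1)) = 1 - 204/210 = 0.028571.
Step 4: Under H0, t = rho * sqrt((n-2)/(1-rho^2)) = 0.0572 ~ t(4).
Step 5: Two-sided p-value from the t-distribution with 4 df = 0.957155.
Step 6: alpha = 0.05. fail to reject H0.

rho = 0.0286, p = 0.957155, fail to reject H0 at alpha = 0.05.


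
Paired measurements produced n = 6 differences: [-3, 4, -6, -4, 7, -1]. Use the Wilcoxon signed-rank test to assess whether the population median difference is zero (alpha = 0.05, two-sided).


Step 1: Drop any zero differences (none here) and take |d_i|.
|d| = [3, 4, 6, 4, 7, 1]
Step 2: Midrank |d_i| (ties get averaged ranks).
ranks: |3|->2, |4|->3.5, |6|->5, |4|->3.5, |7|->6, |1|->1
Step 3: Attach original signs; sum ranks with positive sign and with negative sign.
W+ = 3.5 + 6 = 9.5
W- = 2 + 5 + 3.5 + 1 = 11.5
(Check: W+ + W- = 21 should equal n(n+1)/2 = 21.)
Step 4: Test statistic W = min(W+, W-) = 9.5.
Step 5: Ties in |d|, so use the tie-corrected normal approximation.
        E[W] = n(n+1)/4 = 6*7/4 = 10.5.
        Tie groups: |d|=4 (t=2); sum(t^3 - t) = 6.
        Var[W] = n(n+1)(2n+1)/24 - sum(t^3-t)/48 = 546/24 - 6/48 = 22.625.
        z = (W - E[W]) / sqrt(Var[W]) = (9.5 - 10.5) / 4.7566 = -0.2102.
        Two-sided p = 2*Phi(z) = 0.833484.
Step 6: alpha = 0.05. fail to reject H0.

W+ = 9.5, W- = 11.5, W = min = 9.5, p = 0.833484, fail to reject H0.


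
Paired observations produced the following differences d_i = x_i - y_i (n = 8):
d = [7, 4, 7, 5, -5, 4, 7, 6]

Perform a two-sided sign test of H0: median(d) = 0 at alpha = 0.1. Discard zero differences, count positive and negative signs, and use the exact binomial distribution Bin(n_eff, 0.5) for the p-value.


Step 1: Discard zero differences. Original n = 8; n_eff = number of nonzero differences = 8.
Nonzero differences (with sign): +7, +4, +7, +5, -5, +4, +7, +6
Step 2: Count signs: positive = 7, negative = 1.
Step 3: Under H0: P(positive) = 0.5, so the number of positives S ~ Bin(8, 0.5).
Step 4: Two-sided exact p-value = sum of Bin(8,0.5) probabilities at or below the observed probability = 0.070312.
Step 5: alpha = 0.1. reject H0.

n_eff = 8, pos = 7, neg = 1, p = 0.070312, reject H0.


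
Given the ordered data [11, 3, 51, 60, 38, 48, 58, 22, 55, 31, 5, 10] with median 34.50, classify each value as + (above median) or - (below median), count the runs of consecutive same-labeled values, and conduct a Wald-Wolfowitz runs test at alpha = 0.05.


Step 1: Compute median = 34.50; label A = above, B = below.
Labels in order: BBAAAAABABBB  (n_A = 6, n_B = 6)
Step 2: Count runs R = 5.
Step 3: Under H0 (random ordering), E[R] = 2*n_A*n_B/(n_A+n_B) + 1 = 2*6*6/12 + 1 = 7.0000.
        Var[R] = 2*n_A*n_B*(2*n_A*n_B - n_A - n_B) / ((n_A+n_B)^2 * (n_A+n_B-1)) = 4320/1584 = 2.7273.
        SD[R] = 1.6514.
Step 4: Continuity-corrected z = (R + 0.5 - E[R]) / SD[R] = (5 + 0.5 - 7.0000) / 1.6514 = -0.9083.
Step 5: Two-sided p-value via normal approximation = 2*(1 - Phi(|z|)) = 0.363722.
Step 6: alpha = 0.05. fail to reject H0.

R = 5, z = -0.9083, p = 0.363722, fail to reject H0.


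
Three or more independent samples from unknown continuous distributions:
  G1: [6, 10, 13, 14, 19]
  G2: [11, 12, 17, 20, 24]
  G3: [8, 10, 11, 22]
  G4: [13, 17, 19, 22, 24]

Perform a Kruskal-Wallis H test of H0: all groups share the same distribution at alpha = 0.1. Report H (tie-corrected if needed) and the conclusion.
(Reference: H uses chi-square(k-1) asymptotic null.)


Step 1: Combine all N = 19 observations and assign midranks.
sorted (value, group, rank): (6,G1,1), (8,G3,2), (10,G1,3.5), (10,G3,3.5), (11,G2,5.5), (11,G3,5.5), (12,G2,7), (13,G1,8.5), (13,G4,8.5), (14,G1,10), (17,G2,11.5), (17,G4,11.5), (19,G1,13.5), (19,G4,13.5), (20,G2,15), (22,G3,16.5), (22,G4,16.5), (24,G2,18.5), (24,G4,18.5)
Step 2: Sum ranks within each group.
R_1 = 36.5 (n_1 = 5)
R_2 = 57.5 (n_2 = 5)
R_3 = 27.5 (n_3 = 4)
R_4 = 68.5 (n_4 = 5)
Step 3: H = 12/(N(N+1)) * sum(R_i^2/n_i) - 3(N+1)
     = 12/(19*20) * (36.5^2/5 + 57.5^2/5 + 27.5^2/4 + 68.5^2/5) - 3*20
     = 0.031579 * 2055.21 - 60
     = 4.901447.
Step 4: Ties present; correction factor C = 1 - 42/(19^3 - 19) = 0.993860. Corrected H = 4.901447 / 0.993860 = 4.931730.
Step 5: Under H0, H ~ chi^2(3); p-value = 0.176865.
Step 6: alpha = 0.1. fail to reject H0.

H = 4.9317, df = 3, p = 0.176865, fail to reject H0.


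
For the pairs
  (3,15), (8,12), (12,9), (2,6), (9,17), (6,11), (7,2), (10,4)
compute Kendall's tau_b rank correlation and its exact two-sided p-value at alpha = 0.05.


Step 1: Enumerate the 28 unordered pairs (i,j) with i<j and classify each by sign(x_j-x_i) * sign(y_j-y_i).
  (1,2):dx=+5,dy=-3->D; (1,3):dx=+9,dy=-6->D; (1,4):dx=-1,dy=-9->C; (1,5):dx=+6,dy=+2->C
  (1,6):dx=+3,dy=-4->D; (1,7):dx=+4,dy=-13->D; (1,8):dx=+7,dy=-11->D; (2,3):dx=+4,dy=-3->D
  (2,4):dx=-6,dy=-6->C; (2,5):dx=+1,dy=+5->C; (2,6):dx=-2,dy=-1->C; (2,7):dx=-1,dy=-10->C
  (2,8):dx=+2,dy=-8->D; (3,4):dx=-10,dy=-3->C; (3,5):dx=-3,dy=+8->D; (3,6):dx=-6,dy=+2->D
  (3,7):dx=-5,dy=-7->C; (3,8):dx=-2,dy=-5->C; (4,5):dx=+7,dy=+11->C; (4,6):dx=+4,dy=+5->C
  (4,7):dx=+5,dy=-4->D; (4,8):dx=+8,dy=-2->D; (5,6):dx=-3,dy=-6->C; (5,7):dx=-2,dy=-15->C
  (5,8):dx=+1,dy=-13->D; (6,7):dx=+1,dy=-9->D; (6,8):dx=+4,dy=-7->D; (7,8):dx=+3,dy=+2->C
Step 2: C = 14, D = 14, total pairs = 28.
Step 3: tau = (C - D)/(n(n-1)/2) = (14 - 14)/28 = 0.000000.
Step 4: Exact two-sided p-value (enumerate n! = 40320 permutations of y under H0): p = 1.000000.
Step 5: alpha = 0.05. fail to reject H0.

tau_b = 0.0000 (C=14, D=14), p = 1.000000, fail to reject H0.


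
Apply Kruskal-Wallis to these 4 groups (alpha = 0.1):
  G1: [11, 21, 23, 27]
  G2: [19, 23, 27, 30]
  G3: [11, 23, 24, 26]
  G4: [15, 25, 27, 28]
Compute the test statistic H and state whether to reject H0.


Step 1: Combine all N = 16 observations and assign midranks.
sorted (value, group, rank): (11,G1,1.5), (11,G3,1.5), (15,G4,3), (19,G2,4), (21,G1,5), (23,G1,7), (23,G2,7), (23,G3,7), (24,G3,9), (25,G4,10), (26,G3,11), (27,G1,13), (27,G2,13), (27,G4,13), (28,G4,15), (30,G2,16)
Step 2: Sum ranks within each group.
R_1 = 26.5 (n_1 = 4)
R_2 = 40 (n_2 = 4)
R_3 = 28.5 (n_3 = 4)
R_4 = 41 (n_4 = 4)
Step 3: H = 12/(N(N+1)) * sum(R_i^2/n_i) - 3(N+1)
     = 12/(16*17) * (26.5^2/4 + 40^2/4 + 28.5^2/4 + 41^2/4) - 3*17
     = 0.044118 * 1198.88 - 51
     = 1.891544.
Step 4: Ties present; correction factor C = 1 - 54/(16^3 - 16) = 0.986765. Corrected H = 1.891544 / 0.986765 = 1.916915.
Step 5: Under H0, H ~ chi^2(3); p-value = 0.589829.
Step 6: alpha = 0.1. fail to reject H0.

H = 1.9169, df = 3, p = 0.589829, fail to reject H0.


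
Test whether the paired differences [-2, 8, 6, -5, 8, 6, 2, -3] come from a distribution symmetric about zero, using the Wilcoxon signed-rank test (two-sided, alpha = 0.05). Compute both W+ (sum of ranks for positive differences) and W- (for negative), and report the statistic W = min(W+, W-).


Step 1: Drop any zero differences (none here) and take |d_i|.
|d| = [2, 8, 6, 5, 8, 6, 2, 3]
Step 2: Midrank |d_i| (ties get averaged ranks).
ranks: |2|->1.5, |8|->7.5, |6|->5.5, |5|->4, |8|->7.5, |6|->5.5, |2|->1.5, |3|->3
Step 3: Attach original signs; sum ranks with positive sign and with negative sign.
W+ = 7.5 + 5.5 + 7.5 + 5.5 + 1.5 = 27.5
W- = 1.5 + 4 + 3 = 8.5
(Check: W+ + W- = 36 should equal n(n+1)/2 = 36.)
Step 4: Test statistic W = min(W+, W-) = 8.5.
Step 5: Ties in |d|, so use the tie-corrected normal approximation.
        E[W] = n(n+1)/4 = 8*9/4 = 18.
        Tie groups: |d|=2 (t=2), |d|=6 (t=2), |d|=8 (t=2); sum(t^3 - t) = 18.
        Var[W] = n(n+1)(2n+1)/24 - sum(t^3-t)/48 = 1224/24 - 18/48 = 50.625.
        z = (W - E[W]) / sqrt(Var[W]) = (8.5 - 18) / 7.1151 = -1.3352.
        Two-sided p = 2*Phi(z) = 0.181816.
Step 6: alpha = 0.05. fail to reject H0.

W+ = 27.5, W- = 8.5, W = min = 8.5, p = 0.181816, fail to reject H0.


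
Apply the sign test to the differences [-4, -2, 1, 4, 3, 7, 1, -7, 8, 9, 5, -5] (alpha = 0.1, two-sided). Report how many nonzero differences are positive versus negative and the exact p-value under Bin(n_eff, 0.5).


Step 1: Discard zero differences. Original n = 12; n_eff = number of nonzero differences = 12.
Nonzero differences (with sign): -4, -2, +1, +4, +3, +7, +1, -7, +8, +9, +5, -5
Step 2: Count signs: positive = 8, negative = 4.
Step 3: Under H0: P(positive) = 0.5, so the number of positives S ~ Bin(12, 0.5).
Step 4: Two-sided exact p-value = sum of Bin(12,0.5) probabilities at or below the observed probability = 0.387695.
Step 5: alpha = 0.1. fail to reject H0.

n_eff = 12, pos = 8, neg = 4, p = 0.387695, fail to reject H0.


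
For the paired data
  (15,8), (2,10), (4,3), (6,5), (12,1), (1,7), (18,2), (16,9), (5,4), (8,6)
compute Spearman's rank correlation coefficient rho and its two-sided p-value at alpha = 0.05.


Step 1: Rank x and y separately (midranks; no ties here).
rank(x): 15->8, 2->2, 4->3, 6->5, 12->7, 1->1, 18->10, 16->9, 5->4, 8->6
rank(y): 8->8, 10->10, 3->3, 5->5, 1->1, 7->7, 2->2, 9->9, 4->4, 6->6
Step 2: d_i = R_x(i) - R_y(i); compute d_i^2.
  (8-8)^2=0, (2-10)^2=64, (3-3)^2=0, (5-5)^2=0, (7-1)^2=36, (1-7)^2=36, (10-2)^2=64, (9-9)^2=0, (4-4)^2=0, (6-6)^2=0
sum(d^2) = 200.
Step 3: rho = 1 - 6*200 / (10*(10^2 - 1)) = 1 - 1200/990 = -0.212121.
Step 4: Under H0, t = rho * sqrt((n-2)/(1-rho^2)) = -0.6139 ~ t(8).
Step 5: Two-sided p-value from the t-distribution with 8 df = 0.556306.
Step 6: alpha = 0.05. fail to reject H0.

rho = -0.2121, p = 0.556306, fail to reject H0 at alpha = 0.05.


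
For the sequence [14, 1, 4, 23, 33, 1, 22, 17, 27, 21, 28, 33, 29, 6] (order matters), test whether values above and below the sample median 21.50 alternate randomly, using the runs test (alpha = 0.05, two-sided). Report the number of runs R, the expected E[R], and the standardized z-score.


Step 1: Compute median = 21.50; label A = above, B = below.
Labels in order: BBBAABABABAAAB  (n_A = 7, n_B = 7)
Step 2: Count runs R = 9.
Step 3: Under H0 (random ordering), E[R] = 2*n_A*n_B/(n_A+n_B) + 1 = 2*7*7/14 + 1 = 8.0000.
        Var[R] = 2*n_A*n_B*(2*n_A*n_B - n_A - n_B) / ((n_A+n_B)^2 * (n_A+n_B-1)) = 8232/2548 = 3.2308.
        SD[R] = 1.7974.
Step 4: Continuity-corrected z = (R - 0.5 - E[R]) / SD[R] = (9 - 0.5 - 8.0000) / 1.7974 = 0.2782.
Step 5: Two-sided p-value via normal approximation = 2*(1 - Phi(|z|)) = 0.780879.
Step 6: alpha = 0.05. fail to reject H0.

R = 9, z = 0.2782, p = 0.780879, fail to reject H0.


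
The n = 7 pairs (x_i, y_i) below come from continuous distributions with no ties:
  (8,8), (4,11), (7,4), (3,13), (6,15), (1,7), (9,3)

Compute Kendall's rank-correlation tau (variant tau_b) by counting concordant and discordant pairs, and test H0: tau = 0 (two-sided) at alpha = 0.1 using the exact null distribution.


Step 1: Enumerate the 21 unordered pairs (i,j) with i<j and classify each by sign(x_j-x_i) * sign(y_j-y_i).
  (1,2):dx=-4,dy=+3->D; (1,3):dx=-1,dy=-4->C; (1,4):dx=-5,dy=+5->D; (1,5):dx=-2,dy=+7->D
  (1,6):dx=-7,dy=-1->C; (1,7):dx=+1,dy=-5->D; (2,3):dx=+3,dy=-7->D; (2,4):dx=-1,dy=+2->D
  (2,5):dx=+2,dy=+4->C; (2,6):dx=-3,dy=-4->C; (2,7):dx=+5,dy=-8->D; (3,4):dx=-4,dy=+9->D
  (3,5):dx=-1,dy=+11->D; (3,6):dx=-6,dy=+3->D; (3,7):dx=+2,dy=-1->D; (4,5):dx=+3,dy=+2->C
  (4,6):dx=-2,dy=-6->C; (4,7):dx=+6,dy=-10->D; (5,6):dx=-5,dy=-8->C; (5,7):dx=+3,dy=-12->D
  (6,7):dx=+8,dy=-4->D
Step 2: C = 7, D = 14, total pairs = 21.
Step 3: tau = (C - D)/(n(n-1)/2) = (7 - 14)/21 = -0.333333.
Step 4: Exact two-sided p-value (enumerate n! = 5040 permutations of y under H0): p = 0.381349.
Step 5: alpha = 0.1. fail to reject H0.

tau_b = -0.3333 (C=7, D=14), p = 0.381349, fail to reject H0.


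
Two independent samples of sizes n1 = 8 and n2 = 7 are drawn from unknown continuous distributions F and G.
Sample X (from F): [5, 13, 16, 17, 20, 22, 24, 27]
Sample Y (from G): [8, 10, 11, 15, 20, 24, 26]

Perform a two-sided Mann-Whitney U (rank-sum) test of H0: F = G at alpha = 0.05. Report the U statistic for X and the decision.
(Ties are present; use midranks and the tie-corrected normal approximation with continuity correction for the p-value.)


Step 1: Combine and sort all 15 observations; assign midranks.
sorted (value, group): (5,X), (8,Y), (10,Y), (11,Y), (13,X), (15,Y), (16,X), (17,X), (20,X), (20,Y), (22,X), (24,X), (24,Y), (26,Y), (27,X)
ranks: 5->1, 8->2, 10->3, 11->4, 13->5, 15->6, 16->7, 17->8, 20->9.5, 20->9.5, 22->11, 24->12.5, 24->12.5, 26->14, 27->15
Step 2: Rank sum for X: R1 = 1 + 5 + 7 + 8 + 9.5 + 11 + 12.5 + 15 = 69.
Step 3: U_X = R1 - n1(n1+1)/2 = 69 - 8*9/2 = 69 - 36 = 33.
       U_Y = n1*n2 - U_X = 56 - 33 = 23.
Step 4: Ties are present, so use the tie-corrected normal approximation (with continuity correction) for the p-value.
Step 5: p-value = 0.601875; compare to alpha = 0.05. fail to reject H0.

U_X = 33, p = 0.601875, fail to reject H0 at alpha = 0.05.


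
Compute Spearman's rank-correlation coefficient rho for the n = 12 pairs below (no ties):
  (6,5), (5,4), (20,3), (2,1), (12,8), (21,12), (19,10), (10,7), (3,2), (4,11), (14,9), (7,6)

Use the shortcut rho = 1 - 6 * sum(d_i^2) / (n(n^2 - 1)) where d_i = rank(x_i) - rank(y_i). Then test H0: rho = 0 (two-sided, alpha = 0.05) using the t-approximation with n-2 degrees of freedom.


Step 1: Rank x and y separately (midranks; no ties here).
rank(x): 6->5, 5->4, 20->11, 2->1, 12->8, 21->12, 19->10, 10->7, 3->2, 4->3, 14->9, 7->6
rank(y): 5->5, 4->4, 3->3, 1->1, 8->8, 12->12, 10->10, 7->7, 2->2, 11->11, 9->9, 6->6
Step 2: d_i = R_x(i) - R_y(i); compute d_i^2.
  (5-5)^2=0, (4-4)^2=0, (11-3)^2=64, (1-1)^2=0, (8-8)^2=0, (12-12)^2=0, (10-10)^2=0, (7-7)^2=0, (2-2)^2=0, (3-11)^2=64, (9-9)^2=0, (6-6)^2=0
sum(d^2) = 128.
Step 3: rho = 1 - 6*128 / (12*(12^2 - 1)) = 1 - 768/1716 = 0.552448.
Step 4: Under H0, t = rho * sqrt((n-2)/(1-rho^2)) = 2.0959 ~ t(10).
Step 5: Two-sided p-value from the t-distribution with 10 df = 0.062511.
Step 6: alpha = 0.05. fail to reject H0.

rho = 0.5524, p = 0.062511, fail to reject H0 at alpha = 0.05.


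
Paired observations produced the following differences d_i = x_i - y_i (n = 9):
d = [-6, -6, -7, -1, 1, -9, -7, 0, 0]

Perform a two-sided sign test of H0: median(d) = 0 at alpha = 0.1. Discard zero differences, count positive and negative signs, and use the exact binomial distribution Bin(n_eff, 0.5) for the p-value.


Step 1: Discard zero differences. Original n = 9; n_eff = number of nonzero differences = 7.
Nonzero differences (with sign): -6, -6, -7, -1, +1, -9, -7
Step 2: Count signs: positive = 1, negative = 6.
Step 3: Under H0: P(positive) = 0.5, so the number of positives S ~ Bin(7, 0.5).
Step 4: Two-sided exact p-value = sum of Bin(7,0.5) probabilities at or below the observed probability = 0.125000.
Step 5: alpha = 0.1. fail to reject H0.

n_eff = 7, pos = 1, neg = 6, p = 0.125000, fail to reject H0.


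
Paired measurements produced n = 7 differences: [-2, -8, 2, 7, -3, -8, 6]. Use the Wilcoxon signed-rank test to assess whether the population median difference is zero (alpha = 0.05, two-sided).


Step 1: Drop any zero differences (none here) and take |d_i|.
|d| = [2, 8, 2, 7, 3, 8, 6]
Step 2: Midrank |d_i| (ties get averaged ranks).
ranks: |2|->1.5, |8|->6.5, |2|->1.5, |7|->5, |3|->3, |8|->6.5, |6|->4
Step 3: Attach original signs; sum ranks with positive sign and with negative sign.
W+ = 1.5 + 5 + 4 = 10.5
W- = 1.5 + 6.5 + 3 + 6.5 = 17.5
(Check: W+ + W- = 28 should equal n(n+1)/2 = 28.)
Step 4: Test statistic W = min(W+, W-) = 10.5.
Step 5: Ties in |d|, so use the tie-corrected normal approximation.
        E[W] = n(n+1)/4 = 7*8/4 = 14.
        Tie groups: |d|=2 (t=2), |d|=8 (t=2); sum(t^3 - t) = 12.
        Var[W] = n(n+1)(2n+1)/24 - sum(t^3-t)/48 = 840/24 - 12/48 = 34.75.
        z = (W - E[W]) / sqrt(Var[W]) = (10.5 - 14) / 5.8949 = -0.5937.
        Two-sided p = 2*Phi(z) = 0.552691.
Step 6: alpha = 0.05. fail to reject H0.

W+ = 10.5, W- = 17.5, W = min = 10.5, p = 0.552691, fail to reject H0.


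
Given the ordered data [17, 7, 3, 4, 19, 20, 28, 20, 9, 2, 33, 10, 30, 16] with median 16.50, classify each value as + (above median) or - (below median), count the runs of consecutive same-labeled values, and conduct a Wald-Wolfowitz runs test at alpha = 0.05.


Step 1: Compute median = 16.50; label A = above, B = below.
Labels in order: ABBBAAAABBABAB  (n_A = 7, n_B = 7)
Step 2: Count runs R = 8.
Step 3: Under H0 (random ordering), E[R] = 2*n_A*n_B/(n_A+n_B) + 1 = 2*7*7/14 + 1 = 8.0000.
        Var[R] = 2*n_A*n_B*(2*n_A*n_B - n_A - n_B) / ((n_A+n_B)^2 * (n_A+n_B-1)) = 8232/2548 = 3.2308.
        SD[R] = 1.7974.
Step 4: R = E[R], so z = 0 with no continuity correction.
Step 5: Two-sided p-value via normal approximation = 2*(1 - Phi(|z|)) = 1.000000.
Step 6: alpha = 0.05. fail to reject H0.

R = 8, z = 0.0000, p = 1.000000, fail to reject H0.


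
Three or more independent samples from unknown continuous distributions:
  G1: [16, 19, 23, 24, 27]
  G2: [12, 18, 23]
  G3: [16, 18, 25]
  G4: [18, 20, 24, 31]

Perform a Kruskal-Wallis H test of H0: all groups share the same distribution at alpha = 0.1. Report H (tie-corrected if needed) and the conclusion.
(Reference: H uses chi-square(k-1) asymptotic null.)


Step 1: Combine all N = 15 observations and assign midranks.
sorted (value, group, rank): (12,G2,1), (16,G1,2.5), (16,G3,2.5), (18,G2,5), (18,G3,5), (18,G4,5), (19,G1,7), (20,G4,8), (23,G1,9.5), (23,G2,9.5), (24,G1,11.5), (24,G4,11.5), (25,G3,13), (27,G1,14), (31,G4,15)
Step 2: Sum ranks within each group.
R_1 = 44.5 (n_1 = 5)
R_2 = 15.5 (n_2 = 3)
R_3 = 20.5 (n_3 = 3)
R_4 = 39.5 (n_4 = 4)
Step 3: H = 12/(N(N+1)) * sum(R_i^2/n_i) - 3(N+1)
     = 12/(15*16) * (44.5^2/5 + 15.5^2/3 + 20.5^2/3 + 39.5^2/4) - 3*16
     = 0.050000 * 1006.28 - 48
     = 2.313958.
Step 4: Ties present; correction factor C = 1 - 42/(15^3 - 15) = 0.987500. Corrected H = 2.313958 / 0.987500 = 2.343249.
Step 5: Under H0, H ~ chi^2(3); p-value = 0.504286.
Step 6: alpha = 0.1. fail to reject H0.

H = 2.3432, df = 3, p = 0.504286, fail to reject H0.


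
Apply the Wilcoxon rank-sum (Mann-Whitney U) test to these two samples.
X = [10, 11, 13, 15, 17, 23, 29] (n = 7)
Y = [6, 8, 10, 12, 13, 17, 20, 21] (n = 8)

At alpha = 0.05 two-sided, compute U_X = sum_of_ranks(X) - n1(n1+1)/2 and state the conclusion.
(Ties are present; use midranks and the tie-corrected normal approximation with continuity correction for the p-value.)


Step 1: Combine and sort all 15 observations; assign midranks.
sorted (value, group): (6,Y), (8,Y), (10,X), (10,Y), (11,X), (12,Y), (13,X), (13,Y), (15,X), (17,X), (17,Y), (20,Y), (21,Y), (23,X), (29,X)
ranks: 6->1, 8->2, 10->3.5, 10->3.5, 11->5, 12->6, 13->7.5, 13->7.5, 15->9, 17->10.5, 17->10.5, 20->12, 21->13, 23->14, 29->15
Step 2: Rank sum for X: R1 = 3.5 + 5 + 7.5 + 9 + 10.5 + 14 + 15 = 64.5.
Step 3: U_X = R1 - n1(n1+1)/2 = 64.5 - 7*8/2 = 64.5 - 28 = 36.5.
       U_Y = n1*n2 - U_X = 56 - 36.5 = 19.5.
Step 4: Ties are present, so use the tie-corrected normal approximation (with continuity correction) for the p-value.
Step 5: p-value = 0.353247; compare to alpha = 0.05. fail to reject H0.

U_X = 36.5, p = 0.353247, fail to reject H0 at alpha = 0.05.


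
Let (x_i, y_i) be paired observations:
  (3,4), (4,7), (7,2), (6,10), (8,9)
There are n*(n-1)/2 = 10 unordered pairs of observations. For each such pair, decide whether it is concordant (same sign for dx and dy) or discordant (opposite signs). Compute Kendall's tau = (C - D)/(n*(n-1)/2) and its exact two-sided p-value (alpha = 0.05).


Step 1: Enumerate the 10 unordered pairs (i,j) with i<j and classify each by sign(x_j-x_i) * sign(y_j-y_i).
  (1,2):dx=+1,dy=+3->C; (1,3):dx=+4,dy=-2->D; (1,4):dx=+3,dy=+6->C; (1,5):dx=+5,dy=+5->C
  (2,3):dx=+3,dy=-5->D; (2,4):dx=+2,dy=+3->C; (2,5):dx=+4,dy=+2->C; (3,4):dx=-1,dy=+8->D
  (3,5):dx=+1,dy=+7->C; (4,5):dx=+2,dy=-1->D
Step 2: C = 6, D = 4, total pairs = 10.
Step 3: tau = (C - D)/(n(n-1)/2) = (6 - 4)/10 = 0.200000.
Step 4: Exact two-sided p-value (enumerate n! = 120 permutations of y under H0): p = 0.816667.
Step 5: alpha = 0.05. fail to reject H0.

tau_b = 0.2000 (C=6, D=4), p = 0.816667, fail to reject H0.


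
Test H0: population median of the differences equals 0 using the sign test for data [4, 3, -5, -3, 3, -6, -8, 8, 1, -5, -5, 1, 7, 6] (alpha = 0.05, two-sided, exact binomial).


Step 1: Discard zero differences. Original n = 14; n_eff = number of nonzero differences = 14.
Nonzero differences (with sign): +4, +3, -5, -3, +3, -6, -8, +8, +1, -5, -5, +1, +7, +6
Step 2: Count signs: positive = 8, negative = 6.
Step 3: Under H0: P(positive) = 0.5, so the number of positives S ~ Bin(14, 0.5).
Step 4: Two-sided exact p-value = sum of Bin(14,0.5) probabilities at or below the observed probability = 0.790527.
Step 5: alpha = 0.05. fail to reject H0.

n_eff = 14, pos = 8, neg = 6, p = 0.790527, fail to reject H0.


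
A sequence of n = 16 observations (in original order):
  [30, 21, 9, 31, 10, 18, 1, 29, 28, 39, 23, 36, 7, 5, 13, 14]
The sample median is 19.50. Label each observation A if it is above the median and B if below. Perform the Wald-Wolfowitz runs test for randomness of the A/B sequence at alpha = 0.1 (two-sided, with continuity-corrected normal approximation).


Step 1: Compute median = 19.50; label A = above, B = below.
Labels in order: AABABBBAAAAABBBB  (n_A = 8, n_B = 8)
Step 2: Count runs R = 6.
Step 3: Under H0 (random ordering), E[R] = 2*n_A*n_B/(n_A+n_B) + 1 = 2*8*8/16 + 1 = 9.0000.
        Var[R] = 2*n_A*n_B*(2*n_A*n_B - n_A - n_B) / ((n_A+n_B)^2 * (n_A+n_B-1)) = 14336/3840 = 3.7333.
        SD[R] = 1.9322.
Step 4: Continuity-corrected z = (R + 0.5 - E[R]) / SD[R] = (6 + 0.5 - 9.0000) / 1.9322 = -1.2939.
Step 5: Two-sided p-value via normal approximation = 2*(1 - Phi(|z|)) = 0.195709.
Step 6: alpha = 0.1. fail to reject H0.

R = 6, z = -1.2939, p = 0.195709, fail to reject H0.


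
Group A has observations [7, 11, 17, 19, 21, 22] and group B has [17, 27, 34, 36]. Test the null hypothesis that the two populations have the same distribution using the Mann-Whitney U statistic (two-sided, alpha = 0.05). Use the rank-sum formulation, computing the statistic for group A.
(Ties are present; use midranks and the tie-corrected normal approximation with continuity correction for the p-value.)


Step 1: Combine and sort all 10 observations; assign midranks.
sorted (value, group): (7,X), (11,X), (17,X), (17,Y), (19,X), (21,X), (22,X), (27,Y), (34,Y), (36,Y)
ranks: 7->1, 11->2, 17->3.5, 17->3.5, 19->5, 21->6, 22->7, 27->8, 34->9, 36->10
Step 2: Rank sum for X: R1 = 1 + 2 + 3.5 + 5 + 6 + 7 = 24.5.
Step 3: U_X = R1 - n1(n1+1)/2 = 24.5 - 6*7/2 = 24.5 - 21 = 3.5.
       U_Y = n1*n2 - U_X = 24 - 3.5 = 20.5.
Step 4: Ties are present, so use the tie-corrected normal approximation (with continuity correction) for the p-value.
Step 5: p-value = 0.087118; compare to alpha = 0.05. fail to reject H0.

U_X = 3.5, p = 0.087118, fail to reject H0 at alpha = 0.05.


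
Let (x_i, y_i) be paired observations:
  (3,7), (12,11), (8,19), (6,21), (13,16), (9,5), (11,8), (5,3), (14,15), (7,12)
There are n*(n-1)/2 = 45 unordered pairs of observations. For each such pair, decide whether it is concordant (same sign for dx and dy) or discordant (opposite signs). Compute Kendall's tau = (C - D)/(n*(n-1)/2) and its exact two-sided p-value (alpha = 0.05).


Step 1: Enumerate the 45 unordered pairs (i,j) with i<j and classify each by sign(x_j-x_i) * sign(y_j-y_i).
  (1,2):dx=+9,dy=+4->C; (1,3):dx=+5,dy=+12->C; (1,4):dx=+3,dy=+14->C; (1,5):dx=+10,dy=+9->C
  (1,6):dx=+6,dy=-2->D; (1,7):dx=+8,dy=+1->C; (1,8):dx=+2,dy=-4->D; (1,9):dx=+11,dy=+8->C
  (1,10):dx=+4,dy=+5->C; (2,3):dx=-4,dy=+8->D; (2,4):dx=-6,dy=+10->D; (2,5):dx=+1,dy=+5->C
  (2,6):dx=-3,dy=-6->C; (2,7):dx=-1,dy=-3->C; (2,8):dx=-7,dy=-8->C; (2,9):dx=+2,dy=+4->C
  (2,10):dx=-5,dy=+1->D; (3,4):dx=-2,dy=+2->D; (3,5):dx=+5,dy=-3->D; (3,6):dx=+1,dy=-14->D
  (3,7):dx=+3,dy=-11->D; (3,8):dx=-3,dy=-16->C; (3,9):dx=+6,dy=-4->D; (3,10):dx=-1,dy=-7->C
  (4,5):dx=+7,dy=-5->D; (4,6):dx=+3,dy=-16->D; (4,7):dx=+5,dy=-13->D; (4,8):dx=-1,dy=-18->C
  (4,9):dx=+8,dy=-6->D; (4,10):dx=+1,dy=-9->D; (5,6):dx=-4,dy=-11->C; (5,7):dx=-2,dy=-8->C
  (5,8):dx=-8,dy=-13->C; (5,9):dx=+1,dy=-1->D; (5,10):dx=-6,dy=-4->C; (6,7):dx=+2,dy=+3->C
  (6,8):dx=-4,dy=-2->C; (6,9):dx=+5,dy=+10->C; (6,10):dx=-2,dy=+7->D; (7,8):dx=-6,dy=-5->C
  (7,9):dx=+3,dy=+7->C; (7,10):dx=-4,dy=+4->D; (8,9):dx=+9,dy=+12->C; (8,10):dx=+2,dy=+9->C
  (9,10):dx=-7,dy=-3->C
Step 2: C = 27, D = 18, total pairs = 45.
Step 3: tau = (C - D)/(n(n-1)/2) = (27 - 18)/45 = 0.200000.
Step 4: Exact two-sided p-value (enumerate n! = 3628800 permutations of y under H0): p = 0.484313.
Step 5: alpha = 0.05. fail to reject H0.

tau_b = 0.2000 (C=27, D=18), p = 0.484313, fail to reject H0.


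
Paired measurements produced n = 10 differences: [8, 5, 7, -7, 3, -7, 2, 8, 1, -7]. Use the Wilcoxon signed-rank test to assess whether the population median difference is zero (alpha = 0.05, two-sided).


Step 1: Drop any zero differences (none here) and take |d_i|.
|d| = [8, 5, 7, 7, 3, 7, 2, 8, 1, 7]
Step 2: Midrank |d_i| (ties get averaged ranks).
ranks: |8|->9.5, |5|->4, |7|->6.5, |7|->6.5, |3|->3, |7|->6.5, |2|->2, |8|->9.5, |1|->1, |7|->6.5
Step 3: Attach original signs; sum ranks with positive sign and with negative sign.
W+ = 9.5 + 4 + 6.5 + 3 + 2 + 9.5 + 1 = 35.5
W- = 6.5 + 6.5 + 6.5 = 19.5
(Check: W+ + W- = 55 should equal n(n+1)/2 = 55.)
Step 4: Test statistic W = min(W+, W-) = 19.5.
Step 5: Ties in |d|, so use the tie-corrected normal approximation.
        E[W] = n(n+1)/4 = 10*11/4 = 27.5.
        Tie groups: |d|=7 (t=4), |d|=8 (t=2); sum(t^3 - t) = 66.
        Var[W] = n(n+1)(2n+1)/24 - sum(t^3-t)/48 = 2310/24 - 66/48 = 94.875.
        z = (W - E[W]) / sqrt(Var[W]) = (19.5 - 27.5) / 9.7404 = -0.8213.
        Two-sided p = 2*Phi(z) = 0.411462.
Step 6: alpha = 0.05. fail to reject H0.

W+ = 35.5, W- = 19.5, W = min = 19.5, p = 0.411462, fail to reject H0.


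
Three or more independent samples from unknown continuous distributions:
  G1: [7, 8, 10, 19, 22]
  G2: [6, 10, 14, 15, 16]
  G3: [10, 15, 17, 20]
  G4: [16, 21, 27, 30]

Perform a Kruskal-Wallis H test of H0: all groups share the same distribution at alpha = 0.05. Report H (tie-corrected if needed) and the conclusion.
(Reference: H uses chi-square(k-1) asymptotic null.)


Step 1: Combine all N = 18 observations and assign midranks.
sorted (value, group, rank): (6,G2,1), (7,G1,2), (8,G1,3), (10,G1,5), (10,G2,5), (10,G3,5), (14,G2,7), (15,G2,8.5), (15,G3,8.5), (16,G2,10.5), (16,G4,10.5), (17,G3,12), (19,G1,13), (20,G3,14), (21,G4,15), (22,G1,16), (27,G4,17), (30,G4,18)
Step 2: Sum ranks within each group.
R_1 = 39 (n_1 = 5)
R_2 = 32 (n_2 = 5)
R_3 = 39.5 (n_3 = 4)
R_4 = 60.5 (n_4 = 4)
Step 3: H = 12/(N(N+1)) * sum(R_i^2/n_i) - 3(N+1)
     = 12/(18*19) * (39^2/5 + 32^2/5 + 39.5^2/4 + 60.5^2/4) - 3*19
     = 0.035088 * 1814.12 - 57
     = 6.653509.
Step 4: Ties present; correction factor C = 1 - 36/(18^3 - 18) = 0.993808. Corrected H = 6.653509 / 0.993808 = 6.694964.
Step 5: Under H0, H ~ chi^2(3); p-value = 0.082283.
Step 6: alpha = 0.05. fail to reject H0.

H = 6.6950, df = 3, p = 0.082283, fail to reject H0.


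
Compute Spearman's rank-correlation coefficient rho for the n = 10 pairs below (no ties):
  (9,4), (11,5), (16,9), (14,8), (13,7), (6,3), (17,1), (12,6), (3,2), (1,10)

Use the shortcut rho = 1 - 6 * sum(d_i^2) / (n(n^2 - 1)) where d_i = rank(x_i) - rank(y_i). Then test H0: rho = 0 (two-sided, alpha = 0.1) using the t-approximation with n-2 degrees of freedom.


Step 1: Rank x and y separately (midranks; no ties here).
rank(x): 9->4, 11->5, 16->9, 14->8, 13->7, 6->3, 17->10, 12->6, 3->2, 1->1
rank(y): 4->4, 5->5, 9->9, 8->8, 7->7, 3->3, 1->1, 6->6, 2->2, 10->10
Step 2: d_i = R_x(i) - R_y(i); compute d_i^2.
  (4-4)^2=0, (5-5)^2=0, (9-9)^2=0, (8-8)^2=0, (7-7)^2=0, (3-3)^2=0, (10-1)^2=81, (6-6)^2=0, (2-2)^2=0, (1-10)^2=81
sum(d^2) = 162.
Step 3: rho = 1 - 6*162 / (10*(10^2 - 1)) = 1 - 972/990 = 0.018182.
Step 4: Under H0, t = rho * sqrt((n-2)/(1-rho^2)) = 0.0514 ~ t(8).
Step 5: Two-sided p-value from the t-distribution with 8 df = 0.960240.
Step 6: alpha = 0.1. fail to reject H0.

rho = 0.0182, p = 0.960240, fail to reject H0 at alpha = 0.1.


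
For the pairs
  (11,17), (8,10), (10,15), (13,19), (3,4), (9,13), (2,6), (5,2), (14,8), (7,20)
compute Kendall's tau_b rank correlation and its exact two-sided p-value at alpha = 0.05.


Step 1: Enumerate the 45 unordered pairs (i,j) with i<j and classify each by sign(x_j-x_i) * sign(y_j-y_i).
  (1,2):dx=-3,dy=-7->C; (1,3):dx=-1,dy=-2->C; (1,4):dx=+2,dy=+2->C; (1,5):dx=-8,dy=-13->C
  (1,6):dx=-2,dy=-4->C; (1,7):dx=-9,dy=-11->C; (1,8):dx=-6,dy=-15->C; (1,9):dx=+3,dy=-9->D
  (1,10):dx=-4,dy=+3->D; (2,3):dx=+2,dy=+5->C; (2,4):dx=+5,dy=+9->C; (2,5):dx=-5,dy=-6->C
  (2,6):dx=+1,dy=+3->C; (2,7):dx=-6,dy=-4->C; (2,8):dx=-3,dy=-8->C; (2,9):dx=+6,dy=-2->D
  (2,10):dx=-1,dy=+10->D; (3,4):dx=+3,dy=+4->C; (3,5):dx=-7,dy=-11->C; (3,6):dx=-1,dy=-2->C
  (3,7):dx=-8,dy=-9->C; (3,8):dx=-5,dy=-13->C; (3,9):dx=+4,dy=-7->D; (3,10):dx=-3,dy=+5->D
  (4,5):dx=-10,dy=-15->C; (4,6):dx=-4,dy=-6->C; (4,7):dx=-11,dy=-13->C; (4,8):dx=-8,dy=-17->C
  (4,9):dx=+1,dy=-11->D; (4,10):dx=-6,dy=+1->D; (5,6):dx=+6,dy=+9->C; (5,7):dx=-1,dy=+2->D
  (5,8):dx=+2,dy=-2->D; (5,9):dx=+11,dy=+4->C; (5,10):dx=+4,dy=+16->C; (6,7):dx=-7,dy=-7->C
  (6,8):dx=-4,dy=-11->C; (6,9):dx=+5,dy=-5->D; (6,10):dx=-2,dy=+7->D; (7,8):dx=+3,dy=-4->D
  (7,9):dx=+12,dy=+2->C; (7,10):dx=+5,dy=+14->C; (8,9):dx=+9,dy=+6->C; (8,10):dx=+2,dy=+18->C
  (9,10):dx=-7,dy=+12->D
Step 2: C = 31, D = 14, total pairs = 45.
Step 3: tau = (C - D)/(n(n-1)/2) = (31 - 14)/45 = 0.377778.
Step 4: Exact two-sided p-value (enumerate n! = 3628800 permutations of y under H0): p = 0.155742.
Step 5: alpha = 0.05. fail to reject H0.

tau_b = 0.3778 (C=31, D=14), p = 0.155742, fail to reject H0.


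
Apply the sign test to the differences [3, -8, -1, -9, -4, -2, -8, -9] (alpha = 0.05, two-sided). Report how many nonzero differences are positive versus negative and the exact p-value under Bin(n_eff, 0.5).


Step 1: Discard zero differences. Original n = 8; n_eff = number of nonzero differences = 8.
Nonzero differences (with sign): +3, -8, -1, -9, -4, -2, -8, -9
Step 2: Count signs: positive = 1, negative = 7.
Step 3: Under H0: P(positive) = 0.5, so the number of positives S ~ Bin(8, 0.5).
Step 4: Two-sided exact p-value = sum of Bin(8,0.5) probabilities at or below the observed probability = 0.070312.
Step 5: alpha = 0.05. fail to reject H0.

n_eff = 8, pos = 1, neg = 7, p = 0.070312, fail to reject H0.


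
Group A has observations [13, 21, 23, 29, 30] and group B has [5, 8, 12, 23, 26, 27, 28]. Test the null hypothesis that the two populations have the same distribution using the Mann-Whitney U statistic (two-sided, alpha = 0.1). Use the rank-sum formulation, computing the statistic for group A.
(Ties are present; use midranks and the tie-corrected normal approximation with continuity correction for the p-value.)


Step 1: Combine and sort all 12 observations; assign midranks.
sorted (value, group): (5,Y), (8,Y), (12,Y), (13,X), (21,X), (23,X), (23,Y), (26,Y), (27,Y), (28,Y), (29,X), (30,X)
ranks: 5->1, 8->2, 12->3, 13->4, 21->5, 23->6.5, 23->6.5, 26->8, 27->9, 28->10, 29->11, 30->12
Step 2: Rank sum for X: R1 = 4 + 5 + 6.5 + 11 + 12 = 38.5.
Step 3: U_X = R1 - n1(n1+1)/2 = 38.5 - 5*6/2 = 38.5 - 15 = 23.5.
       U_Y = n1*n2 - U_X = 35 - 23.5 = 11.5.
Step 4: Ties are present, so use the tie-corrected normal approximation (with continuity correction) for the p-value.
Step 5: p-value = 0.370914; compare to alpha = 0.1. fail to reject H0.

U_X = 23.5, p = 0.370914, fail to reject H0 at alpha = 0.1.


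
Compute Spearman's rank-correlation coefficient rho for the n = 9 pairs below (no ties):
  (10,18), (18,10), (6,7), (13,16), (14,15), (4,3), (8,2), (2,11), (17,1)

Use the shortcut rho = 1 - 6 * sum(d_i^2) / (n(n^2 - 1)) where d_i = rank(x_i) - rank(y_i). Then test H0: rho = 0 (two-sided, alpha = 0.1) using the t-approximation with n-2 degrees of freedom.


Step 1: Rank x and y separately (midranks; no ties here).
rank(x): 10->5, 18->9, 6->3, 13->6, 14->7, 4->2, 8->4, 2->1, 17->8
rank(y): 18->9, 10->5, 7->4, 16->8, 15->7, 3->3, 2->2, 11->6, 1->1
Step 2: d_i = R_x(i) - R_y(i); compute d_i^2.
  (5-9)^2=16, (9-5)^2=16, (3-4)^2=1, (6-8)^2=4, (7-7)^2=0, (2-3)^2=1, (4-2)^2=4, (1-6)^2=25, (8-1)^2=49
sum(d^2) = 116.
Step 3: rho = 1 - 6*116 / (9*(9^2 - 1)) = 1 - 696/720 = 0.033333.
Step 4: Under H0, t = rho * sqrt((n-2)/(1-rho^2)) = 0.0882 ~ t(7).
Step 5: Two-sided p-value from the t-distribution with 7 df = 0.932157.
Step 6: alpha = 0.1. fail to reject H0.

rho = 0.0333, p = 0.932157, fail to reject H0 at alpha = 0.1.


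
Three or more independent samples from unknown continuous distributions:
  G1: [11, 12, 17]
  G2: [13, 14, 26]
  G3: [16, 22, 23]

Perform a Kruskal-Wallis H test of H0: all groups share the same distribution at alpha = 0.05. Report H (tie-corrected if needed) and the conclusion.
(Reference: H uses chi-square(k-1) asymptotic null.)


Step 1: Combine all N = 9 observations and assign midranks.
sorted (value, group, rank): (11,G1,1), (12,G1,2), (13,G2,3), (14,G2,4), (16,G3,5), (17,G1,6), (22,G3,7), (23,G3,8), (26,G2,9)
Step 2: Sum ranks within each group.
R_1 = 9 (n_1 = 3)
R_2 = 16 (n_2 = 3)
R_3 = 20 (n_3 = 3)
Step 3: H = 12/(N(N+1)) * sum(R_i^2/n_i) - 3(N+1)
     = 12/(9*10) * (9^2/3 + 16^2/3 + 20^2/3) - 3*10
     = 0.133333 * 245.667 - 30
     = 2.755556.
Step 4: No ties, so H is used without correction.
Step 5: Under H0, H ~ chi^2(2); p-value = 0.252138.
Step 6: alpha = 0.05. fail to reject H0.

H = 2.7556, df = 2, p = 0.252138, fail to reject H0.


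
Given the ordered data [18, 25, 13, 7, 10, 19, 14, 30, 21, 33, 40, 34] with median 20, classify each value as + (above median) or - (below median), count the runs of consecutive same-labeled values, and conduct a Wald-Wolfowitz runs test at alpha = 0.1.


Step 1: Compute median = 20; label A = above, B = below.
Labels in order: BABBBBBAAAAA  (n_A = 6, n_B = 6)
Step 2: Count runs R = 4.
Step 3: Under H0 (random ordering), E[R] = 2*n_A*n_B/(n_A+n_B) + 1 = 2*6*6/12 + 1 = 7.0000.
        Var[R] = 2*n_A*n_B*(2*n_A*n_B - n_A - n_B) / ((n_A+n_B)^2 * (n_A+n_B-1)) = 4320/1584 = 2.7273.
        SD[R] = 1.6514.
Step 4: Continuity-corrected z = (R + 0.5 - E[R]) / SD[R] = (4 + 0.5 - 7.0000) / 1.6514 = -1.5138.
Step 5: Two-sided p-value via normal approximation = 2*(1 - Phi(|z|)) = 0.130070.
Step 6: alpha = 0.1. fail to reject H0.

R = 4, z = -1.5138, p = 0.130070, fail to reject H0.


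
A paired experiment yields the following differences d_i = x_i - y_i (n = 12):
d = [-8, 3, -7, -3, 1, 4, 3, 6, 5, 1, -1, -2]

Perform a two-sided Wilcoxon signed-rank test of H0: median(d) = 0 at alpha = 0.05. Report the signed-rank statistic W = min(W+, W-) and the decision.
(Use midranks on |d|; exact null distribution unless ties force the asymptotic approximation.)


Step 1: Drop any zero differences (none here) and take |d_i|.
|d| = [8, 3, 7, 3, 1, 4, 3, 6, 5, 1, 1, 2]
Step 2: Midrank |d_i| (ties get averaged ranks).
ranks: |8|->12, |3|->6, |7|->11, |3|->6, |1|->2, |4|->8, |3|->6, |6|->10, |5|->9, |1|->2, |1|->2, |2|->4
Step 3: Attach original signs; sum ranks with positive sign and with negative sign.
W+ = 6 + 2 + 8 + 6 + 10 + 9 + 2 = 43
W- = 12 + 11 + 6 + 2 + 4 = 35
(Check: W+ + W- = 78 should equal n(n+1)/2 = 78.)
Step 4: Test statistic W = min(W+, W-) = 35.
Step 5: Ties in |d|, so use the tie-corrected normal approximation.
        E[W] = n(n+1)/4 = 12*13/4 = 39.
        Tie groups: |d|=1 (t=3), |d|=3 (t=3); sum(t^3 - t) = 48.
        Var[W] = n(n+1)(2n+1)/24 - sum(t^3-t)/48 = 3900/24 - 48/48 = 161.5.
        z = (W - E[W]) / sqrt(Var[W]) = (35 - 39) / 12.7083 = -0.3148.
        Two-sided p = 2*Phi(z) = 0.752947.
Step 6: alpha = 0.05. fail to reject H0.

W+ = 43, W- = 35, W = min = 35, p = 0.752947, fail to reject H0.


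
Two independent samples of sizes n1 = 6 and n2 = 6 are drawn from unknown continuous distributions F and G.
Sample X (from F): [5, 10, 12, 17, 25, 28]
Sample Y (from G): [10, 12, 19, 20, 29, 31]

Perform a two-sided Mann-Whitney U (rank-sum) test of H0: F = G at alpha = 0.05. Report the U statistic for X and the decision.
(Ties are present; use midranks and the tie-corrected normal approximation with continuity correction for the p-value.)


Step 1: Combine and sort all 12 observations; assign midranks.
sorted (value, group): (5,X), (10,X), (10,Y), (12,X), (12,Y), (17,X), (19,Y), (20,Y), (25,X), (28,X), (29,Y), (31,Y)
ranks: 5->1, 10->2.5, 10->2.5, 12->4.5, 12->4.5, 17->6, 19->7, 20->8, 25->9, 28->10, 29->11, 31->12
Step 2: Rank sum for X: R1 = 1 + 2.5 + 4.5 + 6 + 9 + 10 = 33.
Step 3: U_X = R1 - n1(n1+1)/2 = 33 - 6*7/2 = 33 - 21 = 12.
       U_Y = n1*n2 - U_X = 36 - 12 = 24.
Step 4: Ties are present, so use the tie-corrected normal approximation (with continuity correction) for the p-value.
Step 5: p-value = 0.376804; compare to alpha = 0.05. fail to reject H0.

U_X = 12, p = 0.376804, fail to reject H0 at alpha = 0.05.


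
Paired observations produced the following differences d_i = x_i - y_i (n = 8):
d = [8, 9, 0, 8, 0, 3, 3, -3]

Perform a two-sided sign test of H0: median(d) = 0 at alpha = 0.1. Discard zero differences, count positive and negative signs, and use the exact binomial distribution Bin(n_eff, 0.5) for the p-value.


Step 1: Discard zero differences. Original n = 8; n_eff = number of nonzero differences = 6.
Nonzero differences (with sign): +8, +9, +8, +3, +3, -3
Step 2: Count signs: positive = 5, negative = 1.
Step 3: Under H0: P(positive) = 0.5, so the number of positives S ~ Bin(6, 0.5).
Step 4: Two-sided exact p-value = sum of Bin(6,0.5) probabilities at or below the observed probability = 0.218750.
Step 5: alpha = 0.1. fail to reject H0.

n_eff = 6, pos = 5, neg = 1, p = 0.218750, fail to reject H0.


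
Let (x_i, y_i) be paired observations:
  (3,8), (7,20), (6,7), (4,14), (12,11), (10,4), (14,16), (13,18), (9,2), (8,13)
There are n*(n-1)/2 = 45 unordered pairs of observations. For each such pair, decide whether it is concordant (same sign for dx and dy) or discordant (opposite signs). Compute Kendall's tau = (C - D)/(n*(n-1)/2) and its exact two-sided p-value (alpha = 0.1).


Step 1: Enumerate the 45 unordered pairs (i,j) with i<j and classify each by sign(x_j-x_i) * sign(y_j-y_i).
  (1,2):dx=+4,dy=+12->C; (1,3):dx=+3,dy=-1->D; (1,4):dx=+1,dy=+6->C; (1,5):dx=+9,dy=+3->C
  (1,6):dx=+7,dy=-4->D; (1,7):dx=+11,dy=+8->C; (1,8):dx=+10,dy=+10->C; (1,9):dx=+6,dy=-6->D
  (1,10):dx=+5,dy=+5->C; (2,3):dx=-1,dy=-13->C; (2,4):dx=-3,dy=-6->C; (2,5):dx=+5,dy=-9->D
  (2,6):dx=+3,dy=-16->D; (2,7):dx=+7,dy=-4->D; (2,8):dx=+6,dy=-2->D; (2,9):dx=+2,dy=-18->D
  (2,10):dx=+1,dy=-7->D; (3,4):dx=-2,dy=+7->D; (3,5):dx=+6,dy=+4->C; (3,6):dx=+4,dy=-3->D
  (3,7):dx=+8,dy=+9->C; (3,8):dx=+7,dy=+11->C; (3,9):dx=+3,dy=-5->D; (3,10):dx=+2,dy=+6->C
  (4,5):dx=+8,dy=-3->D; (4,6):dx=+6,dy=-10->D; (4,7):dx=+10,dy=+2->C; (4,8):dx=+9,dy=+4->C
  (4,9):dx=+5,dy=-12->D; (4,10):dx=+4,dy=-1->D; (5,6):dx=-2,dy=-7->C; (5,7):dx=+2,dy=+5->C
  (5,8):dx=+1,dy=+7->C; (5,9):dx=-3,dy=-9->C; (5,10):dx=-4,dy=+2->D; (6,7):dx=+4,dy=+12->C
  (6,8):dx=+3,dy=+14->C; (6,9):dx=-1,dy=-2->C; (6,10):dx=-2,dy=+9->D; (7,8):dx=-1,dy=+2->D
  (7,9):dx=-5,dy=-14->C; (7,10):dx=-6,dy=-3->C; (8,9):dx=-4,dy=-16->C; (8,10):dx=-5,dy=-5->C
  (9,10):dx=-1,dy=+11->D
Step 2: C = 25, D = 20, total pairs = 45.
Step 3: tau = (C - D)/(n(n-1)/2) = (25 - 20)/45 = 0.111111.
Step 4: Exact two-sided p-value (enumerate n! = 3628800 permutations of y under H0): p = 0.727490.
Step 5: alpha = 0.1. fail to reject H0.

tau_b = 0.1111 (C=25, D=20), p = 0.727490, fail to reject H0.


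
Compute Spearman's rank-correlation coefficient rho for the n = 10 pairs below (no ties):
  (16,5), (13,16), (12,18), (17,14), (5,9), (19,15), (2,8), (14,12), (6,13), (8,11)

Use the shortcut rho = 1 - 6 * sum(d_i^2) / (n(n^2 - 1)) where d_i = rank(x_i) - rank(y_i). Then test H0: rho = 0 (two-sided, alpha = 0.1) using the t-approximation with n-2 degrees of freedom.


Step 1: Rank x and y separately (midranks; no ties here).
rank(x): 16->8, 13->6, 12->5, 17->9, 5->2, 19->10, 2->1, 14->7, 6->3, 8->4
rank(y): 5->1, 16->9, 18->10, 14->7, 9->3, 15->8, 8->2, 12->5, 13->6, 11->4
Step 2: d_i = R_x(i) - R_y(i); compute d_i^2.
  (8-1)^2=49, (6-9)^2=9, (5-10)^2=25, (9-7)^2=4, (2-3)^2=1, (10-8)^2=4, (1-2)^2=1, (7-5)^2=4, (3-6)^2=9, (4-4)^2=0
sum(d^2) = 106.
Step 3: rho = 1 - 6*106 / (10*(10^2 - 1)) = 1 - 636/990 = 0.357576.
Step 4: Under H0, t = rho * sqrt((n-2)/(1-rho^2)) = 1.0830 ~ t(8).
Step 5: Two-sided p-value from the t-distribution with 8 df = 0.310376.
Step 6: alpha = 0.1. fail to reject H0.

rho = 0.3576, p = 0.310376, fail to reject H0 at alpha = 0.1.
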